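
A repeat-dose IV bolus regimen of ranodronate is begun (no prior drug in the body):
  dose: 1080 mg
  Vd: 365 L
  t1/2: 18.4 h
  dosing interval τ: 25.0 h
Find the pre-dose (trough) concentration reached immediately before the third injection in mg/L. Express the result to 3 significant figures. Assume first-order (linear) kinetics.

1.60 mg/L

C₀ per dose = Dose / Vd = 1080 / 365 = 2.959 mg/L
k = ln2 / t½ = 0.693147 / 18.4 = 0.03767 h⁻¹
Fraction remaining after one interval: r = e^(−kτ) = e^(−0.03767 × 25.0) = 0.3899
Before dose 3, 2 doses have been given (aged 1τ, 2τ).
C_trough = C₀ × (r + r²) = 2.959 × (0.3899 + 0.1520) = 1.603 mg/L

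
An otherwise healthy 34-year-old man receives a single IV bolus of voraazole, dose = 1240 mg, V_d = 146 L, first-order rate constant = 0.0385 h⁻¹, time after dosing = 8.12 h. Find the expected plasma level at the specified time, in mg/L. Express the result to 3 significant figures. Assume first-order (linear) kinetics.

C₀ = Dose / Vd = 1240 / 146 = 8.493 mg/L
C = C₀ · e^(−k·t) = 8.493 × e^(−0.03850 × 8.12)
  = 8.493 × 0.7315 = 6.213 mg/L

6.21 mg/L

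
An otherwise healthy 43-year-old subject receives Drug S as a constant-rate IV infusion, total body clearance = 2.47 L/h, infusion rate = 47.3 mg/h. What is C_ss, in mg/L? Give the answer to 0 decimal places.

At steady state Css = R₀ / CL = 47.3 / 2.470 = 19.15 mg/L

19 mg/L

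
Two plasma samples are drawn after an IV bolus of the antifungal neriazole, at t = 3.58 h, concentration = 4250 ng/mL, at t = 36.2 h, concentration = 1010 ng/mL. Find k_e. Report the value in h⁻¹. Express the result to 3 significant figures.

0.0441 h⁻¹

k = ln(C₁/C₂) / (t₂ − t₁) = ln(4250/1010) / (36.2 − 3.58)
  = 1.437 / 32.62 = 0.04405 h⁻¹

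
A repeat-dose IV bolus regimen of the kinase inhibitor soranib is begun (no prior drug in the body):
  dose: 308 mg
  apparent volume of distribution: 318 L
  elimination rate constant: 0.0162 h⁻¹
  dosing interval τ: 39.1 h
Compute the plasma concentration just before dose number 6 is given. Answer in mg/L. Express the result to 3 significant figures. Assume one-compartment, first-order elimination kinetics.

C₀ per dose = Dose / Vd = 308 / 318 = 0.9686 mg/L
Fraction remaining after one interval: r = e^(−kτ) = e^(−0.01620 × 39.1) = 0.5308
Before dose 6, 5 doses have been given (aged 1τ, 2τ, 3τ, 4τ, 5τ).
C_trough = C₀ × (r + r² + … + r^5) = C₀ × r(1−r^5)/(1−r)
        = 0.9686 × 0.5308 × (1 − 0.04214) / (1 − 0.5308) = 1.050 mg/L

1.05 mg/L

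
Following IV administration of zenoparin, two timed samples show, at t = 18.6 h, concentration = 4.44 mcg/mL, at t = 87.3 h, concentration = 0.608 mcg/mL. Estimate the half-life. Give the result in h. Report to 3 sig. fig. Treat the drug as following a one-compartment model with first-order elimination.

24.0 h

k = ln(C₁/C₂) / (t₂ − t₁) = ln(4.44/0.608) / (87.3 − 18.6)
  = 1.988 / 68.70 = 0.02894 h⁻¹
t½ = ln2 / k = 0.693147 / 0.02894 = 23.95 h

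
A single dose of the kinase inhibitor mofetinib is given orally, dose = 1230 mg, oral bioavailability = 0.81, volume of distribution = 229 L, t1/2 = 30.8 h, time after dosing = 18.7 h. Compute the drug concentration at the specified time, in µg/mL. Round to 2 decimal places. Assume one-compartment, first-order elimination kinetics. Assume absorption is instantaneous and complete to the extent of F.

Amount reaching circulation = F × Dose = 0.81 × 1230 = 996.3 mg
C₀ = F·Dose / Vd = 996.3 / 229 = 4.351 mg/L
k = ln2 / t½ = 0.693147 / 30.8 = 0.02250 h⁻¹
C = C₀ · e^(−k·t) = 4.351 × e^(−0.02250 × 18.7)
  = 4.351 × 0.6566 = 2.857 mg/L
(2.857 mg/L = 2.857 µg/mL)

2.86 µg/mL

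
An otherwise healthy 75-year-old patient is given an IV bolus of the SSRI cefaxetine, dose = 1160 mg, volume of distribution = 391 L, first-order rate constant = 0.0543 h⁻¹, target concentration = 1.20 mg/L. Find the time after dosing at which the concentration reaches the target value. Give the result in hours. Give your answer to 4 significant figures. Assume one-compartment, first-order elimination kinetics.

C₀ = Dose / Vd = 1160 / 391 = 2.967 mg/L
t = ln(C₀ / C) / k = ln(2.967 / 1.20) / 0.05430
  = ln(2.473) / 0.05430 = 0.9054 / 0.05430 = 16.67 h

16.67 h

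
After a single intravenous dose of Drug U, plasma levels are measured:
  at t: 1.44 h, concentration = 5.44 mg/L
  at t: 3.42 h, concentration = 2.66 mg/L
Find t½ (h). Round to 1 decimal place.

1.9 h

k = ln(C₁/C₂) / (t₂ − t₁) = ln(5.44/2.66) / (3.42 − 1.44)
  = 0.7155 / 1.980 = 0.3614 h⁻¹
t½ = ln2 / k = 0.693147 / 0.3614 = 1.918 h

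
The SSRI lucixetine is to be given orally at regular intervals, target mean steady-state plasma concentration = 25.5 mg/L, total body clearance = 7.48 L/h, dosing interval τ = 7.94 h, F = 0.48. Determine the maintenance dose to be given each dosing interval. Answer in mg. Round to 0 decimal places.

3155 mg

At steady state, F × (Dose/τ) = Css × CL.
Dose = Css × CL × τ / F = 25.5 × 7.480 × 7.94 / 0.48 = 3155 mg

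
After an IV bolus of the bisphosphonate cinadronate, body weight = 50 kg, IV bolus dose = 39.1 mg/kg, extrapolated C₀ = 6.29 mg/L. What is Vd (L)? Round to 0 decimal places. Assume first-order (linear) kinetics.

Dose = 39.1 × 50 = 1955 mg
Vd = Dose / C₀ = 1955 / 6.29 = 310.8 L

311 L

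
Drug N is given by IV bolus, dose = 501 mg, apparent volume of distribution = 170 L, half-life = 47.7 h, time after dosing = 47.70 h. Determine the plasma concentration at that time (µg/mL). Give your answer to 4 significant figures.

1.474 µg/mL

C₀ = Dose / Vd = 501.0 / 170 = 2.947 mg/L
k = ln2 / t½ = 0.693147 / 47.7 = 0.01453 h⁻¹
t / t½ = 47.70 / 47.7 = 1 half-lives
C = C₀ × (1/2)^1 = 2.947 × 0.5000 = 1.474 mg/L
(1.474 mg/L = 1.474 µg/mL)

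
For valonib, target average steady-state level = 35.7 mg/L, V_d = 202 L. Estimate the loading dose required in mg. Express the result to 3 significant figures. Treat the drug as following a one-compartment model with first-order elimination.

7210 mg

LD = Css × Vd = 35.7 × 202 = 7211 mg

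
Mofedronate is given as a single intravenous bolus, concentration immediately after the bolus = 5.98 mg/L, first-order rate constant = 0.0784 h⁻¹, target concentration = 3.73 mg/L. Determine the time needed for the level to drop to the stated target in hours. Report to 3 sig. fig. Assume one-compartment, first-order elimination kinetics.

6.02 h

t = ln(C₀ / C) / k = ln(5.980 / 3.73) / 0.07840
  = ln(1.603) / 0.07840 = 0.4719 / 0.07840 = 6.019 h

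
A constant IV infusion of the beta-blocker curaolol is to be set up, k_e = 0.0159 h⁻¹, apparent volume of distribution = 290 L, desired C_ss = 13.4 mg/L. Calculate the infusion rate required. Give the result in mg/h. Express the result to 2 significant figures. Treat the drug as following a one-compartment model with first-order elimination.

CL = k × Vd = 0.01590 × 290 = 4.611 L/h
At steady state, infusion rate R₀ = Css × CL = 13.4 × 4.611 = 61.79 mg/h

62 mg/h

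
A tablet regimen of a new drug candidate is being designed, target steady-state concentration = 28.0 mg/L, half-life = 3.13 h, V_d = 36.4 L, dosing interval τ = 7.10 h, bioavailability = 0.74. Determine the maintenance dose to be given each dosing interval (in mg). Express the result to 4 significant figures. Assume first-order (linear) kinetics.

k = ln2 / t½ = 0.693147 / 3.13 = 0.2215 h⁻¹
CL = k × Vd = 0.2215 × 36.4 = 8.063 L/h
At steady state, F × (Dose/τ) = Css × CL.
Dose = Css × CL × τ / F = 28.0 × 8.063 × 7.10 / 0.74 = 2166 mg

2166 mg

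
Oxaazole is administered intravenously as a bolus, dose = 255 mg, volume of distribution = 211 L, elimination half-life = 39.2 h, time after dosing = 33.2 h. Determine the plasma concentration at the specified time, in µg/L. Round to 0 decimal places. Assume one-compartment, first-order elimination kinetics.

C₀ = Dose / Vd = 255.0 / 211 = 1.209 mg/L
k = ln2 / t½ = 0.693147 / 39.2 = 0.01768 h⁻¹
C = C₀ · e^(−k·t) = 1.209 × e^(−0.01768 × 33.2)
  = 1.209 × 0.5560 = 0.6722 mg/L
Convert: 0.6722 mg/L × 1000 = 672.2 µg/L

672 µg/L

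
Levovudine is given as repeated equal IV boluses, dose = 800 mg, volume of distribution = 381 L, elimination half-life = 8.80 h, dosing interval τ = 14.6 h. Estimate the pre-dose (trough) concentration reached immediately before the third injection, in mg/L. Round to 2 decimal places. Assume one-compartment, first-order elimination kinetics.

0.88 mg/L

C₀ per dose = Dose / Vd = 800 / 381 = 2.100 mg/L
k = ln2 / t½ = 0.693147 / 8.80 = 0.07877 h⁻¹
Fraction remaining after one interval: r = e^(−kτ) = e^(−0.07877 × 14.6) = 0.3166
Before dose 3, 2 doses have been given (aged 1τ, 2τ).
C_trough = C₀ × (r + r²) = 2.100 × (0.3166 + 0.1002) = 0.8753 mg/L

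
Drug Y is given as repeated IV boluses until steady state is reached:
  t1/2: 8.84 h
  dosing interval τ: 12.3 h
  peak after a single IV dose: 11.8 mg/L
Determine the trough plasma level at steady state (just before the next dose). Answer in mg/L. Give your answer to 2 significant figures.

k = ln2 / t½ = 0.693147 / 8.84 = 0.07841 h⁻¹
e^(−kτ) = e^(−0.07841 × 12.3) = 0.3812
Accumulation ratio R = 1 / (1 − e^(−kτ)) = 1 / (1 − 0.3812) = 1.616
Steady-state trough = C₀ × R × e^(−kτ) = 11.8 × 1.616 × 0.3812 = 7.269 mg/L

7.3 mg/L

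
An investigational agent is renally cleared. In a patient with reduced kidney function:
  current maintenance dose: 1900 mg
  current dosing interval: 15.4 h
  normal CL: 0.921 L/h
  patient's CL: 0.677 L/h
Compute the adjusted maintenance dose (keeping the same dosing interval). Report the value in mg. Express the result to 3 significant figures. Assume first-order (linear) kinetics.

To keep the same average steady-state level, dosing rate must scale with clearance.
CL ratio = 0.677 / 0.921 = 0.7351
New dose (same interval) = 1900 × 0.7351 = 1397 mg

1400 mg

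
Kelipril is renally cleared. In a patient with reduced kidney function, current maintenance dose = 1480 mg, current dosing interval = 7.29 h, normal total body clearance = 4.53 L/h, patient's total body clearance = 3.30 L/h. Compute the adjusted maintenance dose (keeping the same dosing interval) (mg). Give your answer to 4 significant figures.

To keep the same average steady-state level, dosing rate must scale with clearance.
CL ratio = 3.30 / 4.53 = 0.7285
New dose (same interval) = 1480 × 0.7285 = 1078 mg

1078 mg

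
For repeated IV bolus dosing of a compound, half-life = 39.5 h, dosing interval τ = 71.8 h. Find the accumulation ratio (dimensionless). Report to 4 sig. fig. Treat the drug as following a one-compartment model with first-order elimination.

k = ln2 / t½ = 0.693147 / 39.5 = 0.01755 h⁻¹
e^(−kτ) = e^(−0.01755 × 71.8) = 0.2836
Accumulation ratio R = 1 / (1 − e^(−kτ)) = 1 / (1 − 0.2836) = 1.396

1.396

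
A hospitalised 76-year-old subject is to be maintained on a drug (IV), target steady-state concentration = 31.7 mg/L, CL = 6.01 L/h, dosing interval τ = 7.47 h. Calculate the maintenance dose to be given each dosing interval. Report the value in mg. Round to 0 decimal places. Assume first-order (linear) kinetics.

At steady state, Dose/τ = Css × CL.
Dose = Css × CL × τ = 31.7 × 6.010 × 7.47 = 1423 mg

1423 mg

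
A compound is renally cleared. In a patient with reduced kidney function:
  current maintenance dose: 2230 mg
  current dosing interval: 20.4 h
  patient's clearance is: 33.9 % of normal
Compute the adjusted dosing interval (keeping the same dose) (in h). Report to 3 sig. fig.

To keep the same average steady-state level, dosing rate must scale with clearance.
CL ratio = 33.9 / 100 = 0.3390
New interval (same dose) = 20.4 / 0.3390 = 60.18 h

60.2 h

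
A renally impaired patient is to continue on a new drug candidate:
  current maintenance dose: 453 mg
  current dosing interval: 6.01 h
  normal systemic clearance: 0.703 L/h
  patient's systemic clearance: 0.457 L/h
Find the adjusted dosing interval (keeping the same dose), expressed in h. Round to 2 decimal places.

To keep the same average steady-state level, dosing rate must scale with clearance.
CL ratio = 0.457 / 0.703 = 0.6501
New interval (same dose) = 6.01 / 0.6501 = 9.245 h

9.25 h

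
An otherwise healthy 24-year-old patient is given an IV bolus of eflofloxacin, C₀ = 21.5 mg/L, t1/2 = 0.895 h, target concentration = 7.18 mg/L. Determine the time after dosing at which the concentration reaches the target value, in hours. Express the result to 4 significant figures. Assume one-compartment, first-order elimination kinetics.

1.416 h

k = ln2 / t½ = 0.693147 / 0.895 = 0.7745 h⁻¹
t = ln(C₀ / C) / k = ln(21.50 / 7.18) / 0.7745
  = ln(2.994) / 0.7745 = 1.097 / 0.7745 = 1.416 h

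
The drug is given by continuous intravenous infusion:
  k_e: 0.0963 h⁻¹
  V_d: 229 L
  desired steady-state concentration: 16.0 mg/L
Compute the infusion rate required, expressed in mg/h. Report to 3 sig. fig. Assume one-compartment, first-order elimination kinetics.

CL = k × Vd = 0.09630 × 229 = 22.05 L/h
At steady state, infusion rate R₀ = Css × CL = 16.0 × 22.05 = 352.8 mg/h

353 mg/h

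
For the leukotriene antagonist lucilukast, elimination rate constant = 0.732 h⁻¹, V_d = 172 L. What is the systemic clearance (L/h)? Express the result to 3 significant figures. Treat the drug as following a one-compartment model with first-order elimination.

126 L/h

CL = k × Vd = 0.732 × 172 = 125.9 L/h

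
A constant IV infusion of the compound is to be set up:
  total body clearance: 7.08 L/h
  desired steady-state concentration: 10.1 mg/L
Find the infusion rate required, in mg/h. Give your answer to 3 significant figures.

71.5 mg/h

At steady state, infusion rate R₀ = Css × CL = 10.1 × 7.080 = 71.51 mg/h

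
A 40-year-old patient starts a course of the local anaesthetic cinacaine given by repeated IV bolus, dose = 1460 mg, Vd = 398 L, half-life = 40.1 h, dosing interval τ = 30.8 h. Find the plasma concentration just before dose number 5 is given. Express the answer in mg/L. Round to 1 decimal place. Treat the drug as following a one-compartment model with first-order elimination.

4.6 mg/L

C₀ per dose = Dose / Vd = 1460 / 398 = 3.668 mg/L
k = ln2 / t½ = 0.693147 / 40.1 = 0.01729 h⁻¹
Fraction remaining after one interval: r = e^(−kτ) = e^(−0.01729 × 30.8) = 0.5871
Before dose 5, 4 doses have been given (aged 1τ, 2τ, 3τ, 4τ).
C_trough = C₀ × (r + r² + … + r^4) = C₀ × r(1−r^4)/(1−r)
        = 3.668 × 0.5871 × (1 − 0.1188) / (1 − 0.5871) = 4.596 mg/L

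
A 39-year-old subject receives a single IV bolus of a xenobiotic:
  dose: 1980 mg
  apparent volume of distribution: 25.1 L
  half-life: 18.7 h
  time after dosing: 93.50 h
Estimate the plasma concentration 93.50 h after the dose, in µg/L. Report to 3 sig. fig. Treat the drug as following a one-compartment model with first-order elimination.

2470 µg/L

C₀ = Dose / Vd = 1980 / 25.1 = 78.88 mg/L
k = ln2 / t½ = 0.693147 / 18.7 = 0.03707 h⁻¹
t / t½ = 93.50 / 18.7 = 5 half-lives
C = C₀ × (1/2)^5 = 78.88 × 0.03125 = 2.465 mg/L
Convert: 2.465 mg/L × 1000 = 2465 µg/L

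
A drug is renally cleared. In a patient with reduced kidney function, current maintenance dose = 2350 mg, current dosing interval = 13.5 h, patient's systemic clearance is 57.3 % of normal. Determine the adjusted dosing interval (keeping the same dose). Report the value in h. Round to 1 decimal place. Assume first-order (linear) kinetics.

To keep the same average steady-state level, dosing rate must scale with clearance.
CL ratio = 57.3 / 100 = 0.5730
New interval (same dose) = 13.5 / 0.5730 = 23.56 h

23.6 h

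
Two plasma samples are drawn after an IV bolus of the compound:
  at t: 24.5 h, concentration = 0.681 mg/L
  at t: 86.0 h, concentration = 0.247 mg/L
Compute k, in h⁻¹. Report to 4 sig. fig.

0.01649 h⁻¹

k = ln(C₁/C₂) / (t₂ − t₁) = ln(0.681/0.247) / (86.0 − 24.5)
  = 1.014 / 61.50 = 0.01649 h⁻¹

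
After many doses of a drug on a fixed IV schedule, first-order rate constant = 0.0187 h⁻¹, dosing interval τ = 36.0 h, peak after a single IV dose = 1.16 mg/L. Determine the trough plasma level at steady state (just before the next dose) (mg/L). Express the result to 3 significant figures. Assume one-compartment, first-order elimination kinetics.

e^(−kτ) = e^(−0.01870 × 36.0) = 0.5101
Accumulation ratio R = 1 / (1 − e^(−kτ)) = 1 / (1 − 0.5101) = 2.041
Steady-state trough = C₀ × R × e^(−kτ) = 1.16 × 2.041 × 0.5101 = 1.208 mg/L

1.21 mg/L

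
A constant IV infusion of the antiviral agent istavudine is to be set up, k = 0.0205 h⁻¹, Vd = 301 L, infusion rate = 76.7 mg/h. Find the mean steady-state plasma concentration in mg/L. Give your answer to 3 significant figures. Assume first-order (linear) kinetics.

12.4 mg/L

CL = k × Vd = 0.02050 × 301 = 6.171 L/h
At steady state Css = R₀ / CL = 76.7 / 6.171 = 12.43 mg/L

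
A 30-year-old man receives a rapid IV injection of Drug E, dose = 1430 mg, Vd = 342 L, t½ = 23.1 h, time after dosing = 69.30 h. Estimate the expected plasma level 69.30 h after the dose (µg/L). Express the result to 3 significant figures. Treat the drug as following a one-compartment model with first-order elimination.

523 µg/L

C₀ = Dose / Vd = 1430 / 342 = 4.181 mg/L
k = ln2 / t½ = 0.693147 / 23.1 = 0.03001 h⁻¹
t / t½ = 69.30 / 23.1 = 3 half-lives
C = C₀ × (1/2)^3 = 4.181 × 0.1250 = 0.5226 mg/L
Convert: 0.5226 mg/L × 1000 = 522.6 µg/L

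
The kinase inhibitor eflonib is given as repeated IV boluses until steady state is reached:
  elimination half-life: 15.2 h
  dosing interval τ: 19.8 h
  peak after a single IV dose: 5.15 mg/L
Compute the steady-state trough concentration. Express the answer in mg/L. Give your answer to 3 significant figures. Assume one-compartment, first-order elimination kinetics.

k = ln2 / t½ = 0.693147 / 15.2 = 0.04560 h⁻¹
e^(−kτ) = e^(−0.04560 × 19.8) = 0.4054
Accumulation ratio R = 1 / (1 − e^(−kτ)) = 1 / (1 − 0.4054) = 1.682
Steady-state trough = C₀ × R × e^(−kτ) = 5.15 × 1.682 × 0.4054 = 3.512 mg/L

3.51 mg/L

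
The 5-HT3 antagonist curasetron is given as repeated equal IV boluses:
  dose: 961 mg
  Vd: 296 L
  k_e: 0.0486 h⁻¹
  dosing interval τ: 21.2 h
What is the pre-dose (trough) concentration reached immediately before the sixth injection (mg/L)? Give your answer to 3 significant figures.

C₀ per dose = Dose / Vd = 961 / 296 = 3.247 mg/L
Fraction remaining after one interval: r = e^(−kτ) = e^(−0.04860 × 21.2) = 0.3569
Before dose 6, 5 doses have been given (aged 1τ, 2τ, 3τ, 4τ, 5τ).
C_trough = C₀ × (r + r² + … + r^5) = C₀ × r(1−r^5)/(1−r)
        = 3.247 × 0.3569 × (1 − 0.005791) / (1 − 0.3569) = 1.792 mg/L

1.79 mg/L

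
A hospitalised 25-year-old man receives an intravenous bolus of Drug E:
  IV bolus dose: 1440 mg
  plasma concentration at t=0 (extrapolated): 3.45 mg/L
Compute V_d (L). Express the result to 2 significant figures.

Vd = Dose / C₀ = 1440 / 3.45 = 417.4 L

420 L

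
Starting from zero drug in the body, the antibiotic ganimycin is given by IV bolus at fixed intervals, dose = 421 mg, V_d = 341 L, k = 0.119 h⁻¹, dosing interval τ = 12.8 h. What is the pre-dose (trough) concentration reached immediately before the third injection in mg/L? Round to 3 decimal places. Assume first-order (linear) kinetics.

0.328 mg/L

C₀ per dose = Dose / Vd = 421 / 341 = 1.235 mg/L
Fraction remaining after one interval: r = e^(−kτ) = e^(−0.1190 × 12.8) = 0.2180
Before dose 3, 2 doses have been given (aged 1τ, 2τ).
C_trough = C₀ × (r + r²) = 1.235 × (0.2180 + 0.04752) = 0.3279 mg/L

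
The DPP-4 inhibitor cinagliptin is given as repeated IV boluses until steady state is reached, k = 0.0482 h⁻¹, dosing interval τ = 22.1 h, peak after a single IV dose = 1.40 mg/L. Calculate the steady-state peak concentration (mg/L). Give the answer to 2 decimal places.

2.14 mg/L

e^(−kτ) = e^(−0.04820 × 22.1) = 0.3447
Accumulation ratio R = 1 / (1 − e^(−kτ)) = 1 / (1 − 0.3447) = 1.526
Steady-state peak = C₀ × R = 1.40 × 1.526 = 2.136 mg/L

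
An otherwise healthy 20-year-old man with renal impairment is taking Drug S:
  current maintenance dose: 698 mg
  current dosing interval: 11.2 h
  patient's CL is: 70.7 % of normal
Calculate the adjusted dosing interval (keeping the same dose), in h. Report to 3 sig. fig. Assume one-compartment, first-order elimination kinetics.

15.8 h

To keep the same average steady-state level, dosing rate must scale with clearance.
CL ratio = 70.7 / 100 = 0.7070
New interval (same dose) = 11.2 / 0.7070 = 15.84 h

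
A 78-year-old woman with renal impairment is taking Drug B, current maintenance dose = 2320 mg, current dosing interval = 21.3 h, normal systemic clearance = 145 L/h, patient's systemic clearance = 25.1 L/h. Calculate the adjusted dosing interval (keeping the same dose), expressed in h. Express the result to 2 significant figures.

To keep the same average steady-state level, dosing rate must scale with clearance.
CL ratio = 25.1 / 145 = 0.1731
New interval (same dose) = 21.3 / 0.1731 = 123.1 h

120 h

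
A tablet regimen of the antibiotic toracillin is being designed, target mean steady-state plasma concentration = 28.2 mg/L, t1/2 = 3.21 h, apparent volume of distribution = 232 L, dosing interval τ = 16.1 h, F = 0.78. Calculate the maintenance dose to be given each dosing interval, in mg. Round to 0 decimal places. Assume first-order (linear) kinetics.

k = ln2 / t½ = 0.693147 / 3.21 = 0.2159 h⁻¹
CL = k × Vd = 0.2159 × 232 = 50.09 L/h
At steady state, F × (Dose/τ) = Css × CL.
Dose = Css × CL × τ / F = 28.2 × 50.09 × 16.1 / 0.78 = 29160 mg

29160 mg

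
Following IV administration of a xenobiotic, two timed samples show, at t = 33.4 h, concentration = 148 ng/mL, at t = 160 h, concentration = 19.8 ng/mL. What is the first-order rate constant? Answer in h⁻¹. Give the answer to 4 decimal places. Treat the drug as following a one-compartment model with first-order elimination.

k = ln(C₁/C₂) / (t₂ − t₁) = ln(148/19.8) / (160 − 33.4)
  = 2.012 / 126.6 = 0.01589 h⁻¹

0.0159 h⁻¹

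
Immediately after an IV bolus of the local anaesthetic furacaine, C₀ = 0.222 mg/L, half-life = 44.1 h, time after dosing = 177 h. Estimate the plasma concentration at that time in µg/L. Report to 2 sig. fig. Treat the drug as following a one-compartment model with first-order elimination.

k = ln2 / t½ = 0.693147 / 44.1 = 0.01572 h⁻¹
C = C₀ · e^(−k·t) = 0.2220 × e^(−0.01572 × 177)
  = 0.2220 × 0.06189 = 0.01374 mg/L
Convert: 0.01374 mg/L × 1000 = 13.74 µg/L

14 µg/L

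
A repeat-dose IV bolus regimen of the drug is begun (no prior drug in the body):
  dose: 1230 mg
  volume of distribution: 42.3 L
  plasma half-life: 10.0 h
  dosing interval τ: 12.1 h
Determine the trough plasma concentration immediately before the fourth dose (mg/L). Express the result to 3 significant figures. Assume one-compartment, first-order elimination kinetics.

C₀ per dose = Dose / Vd = 1230 / 42.3 = 29.08 mg/L
k = ln2 / t½ = 0.693147 / 10.0 = 0.06931 h⁻¹
Fraction remaining after one interval: r = e^(−kτ) = e^(−0.06931 × 12.1) = 0.4323
Before dose 4, 3 doses have been given (aged 1τ, 2τ, 3τ).
C_trough = C₀ × (r + r² + … + r^3) = C₀ × r(1−r^3)/(1−r)
        = 29.08 × 0.4323 × (1 − 0.08079) / (1 − 0.4323) = 20.36 mg/L

20.4 mg/L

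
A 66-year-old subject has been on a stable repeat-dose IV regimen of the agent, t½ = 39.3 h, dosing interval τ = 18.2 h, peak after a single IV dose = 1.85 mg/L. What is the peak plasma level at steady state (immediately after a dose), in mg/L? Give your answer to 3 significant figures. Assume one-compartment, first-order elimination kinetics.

6.74 mg/L

k = ln2 / t½ = 0.693147 / 39.3 = 0.01764 h⁻¹
e^(−kτ) = e^(−0.01764 × 18.2) = 0.7254
Accumulation ratio R = 1 / (1 − e^(−kτ)) = 1 / (1 − 0.7254) = 3.642
Steady-state peak = C₀ × R = 1.85 × 3.642 = 6.738 mg/L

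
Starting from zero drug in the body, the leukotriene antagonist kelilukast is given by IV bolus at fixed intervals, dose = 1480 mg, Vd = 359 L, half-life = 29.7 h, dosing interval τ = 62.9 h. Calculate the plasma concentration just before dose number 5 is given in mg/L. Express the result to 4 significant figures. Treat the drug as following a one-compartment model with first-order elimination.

C₀ per dose = Dose / Vd = 1480 / 359 = 4.123 mg/L
k = ln2 / t½ = 0.693147 / 29.7 = 0.02334 h⁻¹
Fraction remaining after one interval: r = e^(−kτ) = e^(−0.02334 × 62.9) = 0.2304
Before dose 5, 4 doses have been given (aged 1τ, 2τ, 3τ, 4τ).
C_trough = C₀ × (r + r² + … + r^4) = C₀ × r(1−r^4)/(1−r)
        = 4.123 × 0.2304 × (1 − 0.002818) / (1 − 0.2304) = 1.231 mg/L

1.231 mg/L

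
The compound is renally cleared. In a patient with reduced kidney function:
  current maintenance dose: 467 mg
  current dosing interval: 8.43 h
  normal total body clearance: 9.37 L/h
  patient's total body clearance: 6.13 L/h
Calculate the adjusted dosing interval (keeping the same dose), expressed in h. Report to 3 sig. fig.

To keep the same average steady-state level, dosing rate must scale with clearance.
CL ratio = 6.13 / 9.37 = 0.6542
New interval (same dose) = 8.43 / 0.6542 = 12.89 h

12.9 h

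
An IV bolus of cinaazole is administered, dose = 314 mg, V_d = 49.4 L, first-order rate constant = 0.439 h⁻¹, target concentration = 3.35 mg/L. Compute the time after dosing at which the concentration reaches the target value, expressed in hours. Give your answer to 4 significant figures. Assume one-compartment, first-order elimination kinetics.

C₀ = Dose / Vd = 314.0 / 49.4 = 6.356 mg/L
t = ln(C₀ / C) / k = ln(6.356 / 3.35) / 0.4390
  = ln(1.897) / 0.4390 = 0.6403 / 0.4390 = 1.459 h

1.459 h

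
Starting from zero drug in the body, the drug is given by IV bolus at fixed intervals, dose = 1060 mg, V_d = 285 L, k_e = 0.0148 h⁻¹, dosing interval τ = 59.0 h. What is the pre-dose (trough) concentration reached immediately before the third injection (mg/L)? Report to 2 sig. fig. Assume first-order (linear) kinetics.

2.2 mg/L

C₀ per dose = Dose / Vd = 1060 / 285 = 3.719 mg/L
Fraction remaining after one interval: r = e^(−kτ) = e^(−0.01480 × 59.0) = 0.4176
Before dose 3, 2 doses have been given (aged 1τ, 2τ).
C_trough = C₀ × (r + r²) = 3.719 × (0.4176 + 0.1744) = 2.202 mg/L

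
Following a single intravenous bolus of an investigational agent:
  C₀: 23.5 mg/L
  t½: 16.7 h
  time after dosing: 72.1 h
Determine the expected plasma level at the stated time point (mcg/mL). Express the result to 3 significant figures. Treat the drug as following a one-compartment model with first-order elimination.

1.18 mcg/mL

k = ln2 / t½ = 0.693147 / 16.7 = 0.04151 h⁻¹
C = C₀ · e^(−k·t) = 23.50 × e^(−0.04151 × 72.1)
  = 23.50 × 0.05014 = 1.178 mg/L
(1.178 mg/L = 1.178 mcg/mL)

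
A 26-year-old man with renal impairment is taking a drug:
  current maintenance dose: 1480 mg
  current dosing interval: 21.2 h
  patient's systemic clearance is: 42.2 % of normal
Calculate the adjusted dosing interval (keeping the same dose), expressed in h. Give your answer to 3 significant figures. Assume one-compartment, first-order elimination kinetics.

To keep the same average steady-state level, dosing rate must scale with clearance.
CL ratio = 42.2 / 100 = 0.4220
New interval (same dose) = 21.2 / 0.4220 = 50.24 h

50.2 h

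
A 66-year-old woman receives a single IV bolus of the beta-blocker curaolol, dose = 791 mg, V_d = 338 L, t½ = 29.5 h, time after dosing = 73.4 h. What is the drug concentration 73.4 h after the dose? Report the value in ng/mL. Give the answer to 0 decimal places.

C₀ = Dose / Vd = 791.0 / 338 = 2.340 mg/L
k = ln2 / t½ = 0.693147 / 29.5 = 0.02350 h⁻¹
C = C₀ · e^(−k·t) = 2.340 × e^(−0.02350 × 73.4)
  = 2.340 × 0.1782 = 0.4170 mg/L
Convert: 0.4170 mg/L × 1000 = 417.0 ng/mL

417 ng/mL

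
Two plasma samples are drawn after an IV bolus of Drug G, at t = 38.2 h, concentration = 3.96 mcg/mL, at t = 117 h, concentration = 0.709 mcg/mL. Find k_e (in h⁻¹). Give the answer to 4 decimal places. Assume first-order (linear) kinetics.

k = ln(C₁/C₂) / (t₂ − t₁) = ln(3.96/0.709) / (117 − 38.2)
  = 1.720 / 78.80 = 0.02183 h⁻¹

0.0218 h⁻¹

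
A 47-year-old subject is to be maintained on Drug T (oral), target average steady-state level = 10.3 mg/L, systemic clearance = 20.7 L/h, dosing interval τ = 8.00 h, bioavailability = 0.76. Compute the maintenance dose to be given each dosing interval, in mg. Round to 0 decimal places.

2244 mg

At steady state, F × (Dose/τ) = Css × CL.
Dose = Css × CL × τ / F = 10.3 × 20.70 × 8.00 / 0.76 = 2244 mg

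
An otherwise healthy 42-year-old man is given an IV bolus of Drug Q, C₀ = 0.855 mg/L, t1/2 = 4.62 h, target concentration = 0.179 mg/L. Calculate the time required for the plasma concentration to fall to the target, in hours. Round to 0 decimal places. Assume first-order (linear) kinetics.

k = ln2 / t½ = 0.693147 / 4.62 = 0.1500 h⁻¹
t = ln(C₀ / C) / k = ln(0.8550 / 0.179) / 0.1500
  = ln(4.777) / 0.1500 = 1.564 / 0.1500 = 10.43 h

10 h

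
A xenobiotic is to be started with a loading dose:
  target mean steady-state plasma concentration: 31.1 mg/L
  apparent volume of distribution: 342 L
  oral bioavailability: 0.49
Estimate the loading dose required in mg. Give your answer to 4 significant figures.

21710 mg

LD = Css × Vd / F = 31.1 × 342 / 0.49 = 21710 mg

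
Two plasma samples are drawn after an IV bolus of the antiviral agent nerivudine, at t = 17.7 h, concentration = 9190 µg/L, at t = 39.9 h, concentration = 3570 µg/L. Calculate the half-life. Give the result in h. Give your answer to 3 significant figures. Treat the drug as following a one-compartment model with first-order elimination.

k = ln(C₁/C₂) / (t₂ − t₁) = ln(9190/3570) / (39.9 − 17.7)
  = 0.9456 / 22.20 = 0.04259 h⁻¹
t½ = ln2 / k = 0.693147 / 0.04259 = 16.27 h

16.3 h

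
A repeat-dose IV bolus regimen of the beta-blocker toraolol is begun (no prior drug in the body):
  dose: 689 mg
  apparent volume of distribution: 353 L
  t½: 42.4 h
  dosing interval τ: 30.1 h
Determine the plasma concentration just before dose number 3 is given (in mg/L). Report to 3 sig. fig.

C₀ per dose = Dose / Vd = 689 / 353 = 1.952 mg/L
k = ln2 / t½ = 0.693147 / 42.4 = 0.01635 h⁻¹
Fraction remaining after one interval: r = e^(−kτ) = e^(−0.01635 × 30.1) = 0.6113
Before dose 3, 2 doses have been given (aged 1τ, 2τ).
C_trough = C₀ × (r + r²) = 1.952 × (0.6113 + 0.3737) = 1.923 mg/L

1.92 mg/L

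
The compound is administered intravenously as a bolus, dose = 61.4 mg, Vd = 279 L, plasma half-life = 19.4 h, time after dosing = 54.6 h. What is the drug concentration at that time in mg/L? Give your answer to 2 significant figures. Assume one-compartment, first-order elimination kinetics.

0.031 mg/L

C₀ = Dose / Vd = 61.40 / 279 = 0.2201 mg/L
k = ln2 / t½ = 0.693147 / 19.4 = 0.03573 h⁻¹
C = C₀ · e^(−k·t) = 0.2201 × e^(−0.03573 × 54.6)
  = 0.2201 × 0.1422 = 0.03130 mg/L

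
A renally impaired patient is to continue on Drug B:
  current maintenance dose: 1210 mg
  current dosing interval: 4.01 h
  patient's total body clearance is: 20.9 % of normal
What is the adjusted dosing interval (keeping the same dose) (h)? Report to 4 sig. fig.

To keep the same average steady-state level, dosing rate must scale with clearance.
CL ratio = 20.9 / 100 = 0.2090
New interval (same dose) = 4.01 / 0.2090 = 19.19 h

19.19 h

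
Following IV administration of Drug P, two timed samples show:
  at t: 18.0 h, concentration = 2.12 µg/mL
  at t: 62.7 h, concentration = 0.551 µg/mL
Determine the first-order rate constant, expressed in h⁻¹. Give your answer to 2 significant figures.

k = ln(C₁/C₂) / (t₂ − t₁) = ln(2.12/0.551) / (62.7 − 18.0)
  = 1.347 / 44.70 = 0.03013 h⁻¹

0.030 h⁻¹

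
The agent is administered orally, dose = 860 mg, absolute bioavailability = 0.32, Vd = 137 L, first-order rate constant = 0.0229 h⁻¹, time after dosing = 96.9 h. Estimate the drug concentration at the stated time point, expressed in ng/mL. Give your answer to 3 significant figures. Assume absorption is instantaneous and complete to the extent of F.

218 ng/mL

Amount reaching circulation = F × Dose = 0.32 × 860.0 = 275.2 mg
C₀ = F·Dose / Vd = 275.2 / 137 = 2.009 mg/L
C = C₀ · e^(−k·t) = 2.009 × e^(−0.02290 × 96.9)
  = 2.009 × 0.1087 = 0.2184 mg/L
Convert: 0.2184 mg/L × 1000 = 218.4 ng/mL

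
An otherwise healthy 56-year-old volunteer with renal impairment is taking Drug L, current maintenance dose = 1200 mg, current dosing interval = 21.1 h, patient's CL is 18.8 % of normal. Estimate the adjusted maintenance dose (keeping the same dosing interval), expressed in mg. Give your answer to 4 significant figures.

225.6 mg

To keep the same average steady-state level, dosing rate must scale with clearance.
CL ratio = 18.8 / 100 = 0.1880
New dose (same interval) = 1200 × 0.1880 = 225.6 mg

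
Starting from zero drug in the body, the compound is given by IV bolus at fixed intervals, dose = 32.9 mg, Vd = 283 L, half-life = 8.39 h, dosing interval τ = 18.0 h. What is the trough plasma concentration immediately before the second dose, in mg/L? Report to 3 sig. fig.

C₀ per dose = Dose / Vd = 32.9 / 283 = 0.1163 mg/L
k = ln2 / t½ = 0.693147 / 8.39 = 0.08262 h⁻¹
Fraction remaining after one interval: r = e^(−kτ) = e^(−0.08262 × 18.0) = 0.2260
Before dose 2, 1 dose has been given (aged 1τ).
C_trough = C₀ × r = 0.1163 × 0.2260 = 0.02628 mg/L

0.0263 mg/L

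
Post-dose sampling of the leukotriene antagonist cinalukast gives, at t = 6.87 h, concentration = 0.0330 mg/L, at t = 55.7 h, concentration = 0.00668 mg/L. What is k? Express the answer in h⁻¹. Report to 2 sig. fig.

k = ln(C₁/C₂) / (t₂ − t₁) = ln(0.0330/0.00668) / (55.7 − 6.87)
  = 1.597 / 48.83 = 0.03271 h⁻¹

0.033 h⁻¹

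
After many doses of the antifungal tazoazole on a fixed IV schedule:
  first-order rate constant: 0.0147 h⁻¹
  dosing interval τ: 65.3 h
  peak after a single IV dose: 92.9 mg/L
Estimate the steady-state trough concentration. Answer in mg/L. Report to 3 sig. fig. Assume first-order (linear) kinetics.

e^(−kτ) = e^(−0.01470 × 65.3) = 0.3829
Accumulation ratio R = 1 / (1 − e^(−kτ)) = 1 / (1 − 0.3829) = 1.620
Steady-state trough = C₀ × R × e^(−kτ) = 92.9 × 1.620 × 0.3829 = 57.63 mg/L

57.6 mg/L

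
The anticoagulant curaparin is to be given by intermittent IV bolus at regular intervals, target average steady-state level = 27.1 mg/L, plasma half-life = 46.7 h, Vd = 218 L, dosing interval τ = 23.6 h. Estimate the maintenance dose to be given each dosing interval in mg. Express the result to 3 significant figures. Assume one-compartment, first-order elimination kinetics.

k = ln2 / t½ = 0.693147 / 46.7 = 0.01484 h⁻¹
CL = k × Vd = 0.01484 × 218 = 3.235 L/h
At steady state, Dose/τ = Css × CL.
Dose = Css × CL × τ = 27.1 × 3.235 × 23.6 = 2069 mg

2070 mg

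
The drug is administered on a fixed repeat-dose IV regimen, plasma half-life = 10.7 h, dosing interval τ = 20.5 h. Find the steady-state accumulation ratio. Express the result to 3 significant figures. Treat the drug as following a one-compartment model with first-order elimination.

k = ln2 / t½ = 0.693147 / 10.7 = 0.06478 h⁻¹
e^(−kτ) = e^(−0.06478 × 20.5) = 0.2650
Accumulation ratio R = 1 / (1 − e^(−kτ)) = 1 / (1 − 0.2650) = 1.361

1.36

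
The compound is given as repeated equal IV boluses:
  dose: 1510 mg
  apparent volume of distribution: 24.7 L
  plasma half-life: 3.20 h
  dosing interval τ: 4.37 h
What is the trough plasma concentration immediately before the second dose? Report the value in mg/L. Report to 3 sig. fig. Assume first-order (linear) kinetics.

C₀ per dose = Dose / Vd = 1510 / 24.7 = 61.13 mg/L
k = ln2 / t½ = 0.693147 / 3.20 = 0.2166 h⁻¹
Fraction remaining after one interval: r = e^(−kτ) = e^(−0.2166 × 4.37) = 0.3881
Before dose 2, 1 dose has been given (aged 1τ).
C_trough = C₀ × r = 61.13 × 0.3881 = 23.72 mg/L

23.7 mg/L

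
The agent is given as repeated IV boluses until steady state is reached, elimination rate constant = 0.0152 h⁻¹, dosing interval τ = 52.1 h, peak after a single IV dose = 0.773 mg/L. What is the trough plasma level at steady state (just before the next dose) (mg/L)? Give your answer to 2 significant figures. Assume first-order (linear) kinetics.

e^(−kτ) = e^(−0.01520 × 52.1) = 0.4530
Accumulation ratio R = 1 / (1 − e^(−kτ)) = 1 / (1 − 0.4530) = 1.828
Steady-state trough = C₀ × R × e^(−kτ) = 0.773 × 1.828 × 0.4530 = 0.6401 mg/L

0.64 mg/L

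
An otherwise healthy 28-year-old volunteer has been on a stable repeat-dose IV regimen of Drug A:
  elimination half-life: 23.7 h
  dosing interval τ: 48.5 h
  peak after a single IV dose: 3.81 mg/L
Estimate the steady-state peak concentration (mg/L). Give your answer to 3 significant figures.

k = ln2 / t½ = 0.693147 / 23.7 = 0.02925 h⁻¹
e^(−kτ) = e^(−0.02925 × 48.5) = 0.2420
Accumulation ratio R = 1 / (1 − e^(−kτ)) = 1 / (1 − 0.2420) = 1.319
Steady-state peak = C₀ × R = 3.81 × 1.319 = 5.025 mg/L

5.03 mg/L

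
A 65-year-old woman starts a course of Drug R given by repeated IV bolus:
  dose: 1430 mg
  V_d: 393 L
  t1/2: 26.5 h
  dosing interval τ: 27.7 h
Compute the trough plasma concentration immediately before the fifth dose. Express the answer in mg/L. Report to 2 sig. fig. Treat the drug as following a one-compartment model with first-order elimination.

3.2 mg/L

C₀ per dose = Dose / Vd = 1430 / 393 = 3.639 mg/L
k = ln2 / t½ = 0.693147 / 26.5 = 0.02616 h⁻¹
Fraction remaining after one interval: r = e^(−kτ) = e^(−0.02616 × 27.7) = 0.4845
Before dose 5, 4 doses have been given (aged 1τ, 2τ, 3τ, 4τ).
C_trough = C₀ × (r + r² + … + r^4) = C₀ × r(1−r^4)/(1−r)
        = 3.639 × 0.4845 × (1 − 0.05510) / (1 − 0.4845) = 3.232 mg/L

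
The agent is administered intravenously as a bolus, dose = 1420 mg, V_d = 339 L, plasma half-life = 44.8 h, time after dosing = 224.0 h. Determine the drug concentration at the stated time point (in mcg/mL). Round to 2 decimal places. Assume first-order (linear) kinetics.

0.13 mcg/mL

C₀ = Dose / Vd = 1420 / 339 = 4.189 mg/L
k = ln2 / t½ = 0.693147 / 44.8 = 0.01547 h⁻¹
t / t½ = 224.0 / 44.8 = 5 half-lives
C = C₀ × (1/2)^5 = 4.189 × 0.03125 = 0.1309 mg/L
(0.1309 mg/L = 0.1309 mcg/mL)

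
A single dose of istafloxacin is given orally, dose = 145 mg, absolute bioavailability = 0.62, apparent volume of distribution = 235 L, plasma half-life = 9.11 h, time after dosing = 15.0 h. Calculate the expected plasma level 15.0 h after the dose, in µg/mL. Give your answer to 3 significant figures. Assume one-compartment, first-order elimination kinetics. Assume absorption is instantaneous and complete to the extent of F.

0.122 µg/mL

Amount reaching circulation = F × Dose = 0.62 × 145.0 = 89.90 mg
C₀ = F·Dose / Vd = 89.90 / 235 = 0.3826 mg/L
k = ln2 / t½ = 0.693147 / 9.11 = 0.07609 h⁻¹
C = C₀ · e^(−k·t) = 0.3826 × e^(−0.07609 × 15.0)
  = 0.3826 × 0.3194 = 0.1222 mg/L
(0.1222 mg/L = 0.1222 µg/mL)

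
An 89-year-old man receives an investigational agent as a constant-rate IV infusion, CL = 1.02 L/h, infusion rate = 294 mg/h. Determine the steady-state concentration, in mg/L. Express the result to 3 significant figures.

At steady state Css = R₀ / CL = 294 / 1.020 = 288.2 mg/L

288 mg/L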